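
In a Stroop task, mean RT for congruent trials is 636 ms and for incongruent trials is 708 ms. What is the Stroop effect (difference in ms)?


Stroop effect = RT(incongruent) - RT(congruent)
= 708 - 636
= 72 ms


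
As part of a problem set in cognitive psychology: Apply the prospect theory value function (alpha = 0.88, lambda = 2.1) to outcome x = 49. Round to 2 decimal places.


Since x = 49 >= 0, use v(x) = x^0.88
49^0.88 = 30.7166
v(49) = 30.72


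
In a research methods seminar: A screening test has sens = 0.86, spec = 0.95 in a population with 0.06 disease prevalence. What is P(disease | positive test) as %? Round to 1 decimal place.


PPV = (sens * prev) / (sens * prev + (1-spec) * (1-prev))
Numerator = 0.86 * 0.06 = 0.0516
P(positive and no disease) = (1 - spec) * (1 - prev) = (1 - 0.95) * (1 - 0.06) = 0.047
Denominator = 0.0516 + 0.047 = 0.0986
PPV = 0.0516 / 0.0986 = 0.523327
As percentage = 52.3


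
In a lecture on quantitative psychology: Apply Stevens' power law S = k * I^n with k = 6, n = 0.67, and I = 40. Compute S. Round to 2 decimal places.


S = 6 * 40^0.67
40^0.67 = 11.8408
S = 6 * 11.8408
= 71.04


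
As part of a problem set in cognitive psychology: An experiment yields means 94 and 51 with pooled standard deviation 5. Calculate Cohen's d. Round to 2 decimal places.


Cohen's d = (M1 - M2) / S_pooled
= (94 - 51) / 5
= 43 / 5
= 8.60


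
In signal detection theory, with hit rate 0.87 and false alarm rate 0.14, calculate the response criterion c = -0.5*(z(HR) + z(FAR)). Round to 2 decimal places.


c = -0.5 * (z(HR) + z(FAR))
z(0.87) = 1.1264
z(0.14) = -1.0803
c = -0.5 * (1.1264 + -1.0803)
= -0.5 * 0.0461
= -0.02


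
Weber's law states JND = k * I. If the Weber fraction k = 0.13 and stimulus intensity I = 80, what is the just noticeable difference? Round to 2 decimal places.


JND = k * I
JND = 0.13 * 80
= 10.40


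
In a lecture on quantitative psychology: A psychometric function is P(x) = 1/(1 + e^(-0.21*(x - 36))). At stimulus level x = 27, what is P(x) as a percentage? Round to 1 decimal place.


P(x) = 1/(1 + e^(-0.21*(27 - 36)))
Exponent = -0.21 * -9 = 1.89
e^(1.89) = 6.619369
P = 1/(1 + 6.619369) = 0.131244
Percentage = 13.1


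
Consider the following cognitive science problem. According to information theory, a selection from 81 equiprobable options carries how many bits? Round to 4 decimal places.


H = log2(n)
H = log2(81)
= 6.3399


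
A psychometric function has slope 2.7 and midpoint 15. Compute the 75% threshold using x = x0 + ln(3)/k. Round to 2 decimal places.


At P = 0.75: 0.75 = 1/(1 + e^(-k*(x-x0)))
Solving: e^(-k*(x-x0)) = 1/3
x = x0 + ln(3)/k
ln(3) = 1.0986
x = 15 + 1.0986/2.7
= 15 + 0.4069
= 15.41


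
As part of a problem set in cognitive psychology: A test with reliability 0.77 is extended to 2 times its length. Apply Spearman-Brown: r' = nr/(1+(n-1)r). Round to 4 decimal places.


r_new = n*r / (1 + (n-1)*r)
Numerator = 2 * 0.77 = 1.54
Denominator = 1 + 1 * 0.77 = 1.77
r_new = 1.54 / 1.77
= 0.8701


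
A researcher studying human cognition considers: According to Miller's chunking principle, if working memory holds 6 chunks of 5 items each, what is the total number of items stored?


Total items = chunks * items_per_chunk
= 6 * 5
= 30


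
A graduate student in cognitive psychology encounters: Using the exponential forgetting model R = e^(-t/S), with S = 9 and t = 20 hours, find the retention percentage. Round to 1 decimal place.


R = e^(-t/S)
-t/S = -20/9 = -2.222222
R = e^(-2.222222) = 0.108368
Percentage = 0.108368 * 100
= 10.8


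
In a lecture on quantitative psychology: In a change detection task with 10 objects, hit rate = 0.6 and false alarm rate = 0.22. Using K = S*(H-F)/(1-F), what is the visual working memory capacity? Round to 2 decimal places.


K = S * (H - F) / (1 - F)
H - F = 0.38
1 - F = 0.78
K = 10 * 0.38 / 0.78
= 4.87


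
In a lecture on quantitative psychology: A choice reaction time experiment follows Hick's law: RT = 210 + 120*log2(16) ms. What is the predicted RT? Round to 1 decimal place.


RT = 210 + 120 * log2(16)
log2(16) = 4.0
RT = 210 + 120 * 4.0
= 210 + 480.0
= 690.0 ms


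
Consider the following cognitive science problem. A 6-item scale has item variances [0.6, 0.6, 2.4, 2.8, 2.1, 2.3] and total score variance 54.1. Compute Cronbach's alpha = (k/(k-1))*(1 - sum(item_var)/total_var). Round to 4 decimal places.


alpha = (k/(k-1)) * (1 - sum(s_i^2)/s_total^2)
sum(item variances) = 10.8
k/(k-1) = 6/5 = 1.2
1 - 10.8/54.1 = 1 - 0.19963 = 0.80037
alpha = 1.2 * 0.80037
= 0.9604


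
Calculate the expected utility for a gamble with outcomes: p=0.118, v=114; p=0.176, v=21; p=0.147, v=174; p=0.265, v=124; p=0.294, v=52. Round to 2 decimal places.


EU = sum(p_i * v_i)
0.118 * 114 = 13.452
0.176 * 21 = 3.696
0.147 * 174 = 25.578
0.265 * 124 = 32.86
0.294 * 52 = 15.288
EU = 13.452 + 3.696 + 25.578 + 32.86 + 15.288
= 90.87


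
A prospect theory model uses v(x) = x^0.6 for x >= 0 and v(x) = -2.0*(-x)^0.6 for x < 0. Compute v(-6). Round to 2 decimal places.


Since x = -6 < 0, use v(x) = -lambda*(-x)^alpha
(-x) = 6
6^0.6 = 2.9302
v(-6) = -2.0 * 2.9302
= -5.86


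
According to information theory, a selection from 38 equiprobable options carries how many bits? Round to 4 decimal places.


H = log2(n)
H = log2(38)
= 5.2479


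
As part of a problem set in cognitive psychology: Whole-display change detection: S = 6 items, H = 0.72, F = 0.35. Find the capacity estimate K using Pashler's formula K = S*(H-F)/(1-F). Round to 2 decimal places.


K = S * (H - F) / (1 - F)
H - F = 0.37
1 - F = 0.65
K = 6 * 0.37 / 0.65
= 3.42


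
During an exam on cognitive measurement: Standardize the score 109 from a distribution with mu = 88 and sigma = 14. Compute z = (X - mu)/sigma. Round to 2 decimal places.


z = (X - mu) / sigma
= (109 - 88) / 14
= 21 / 14
= 1.50


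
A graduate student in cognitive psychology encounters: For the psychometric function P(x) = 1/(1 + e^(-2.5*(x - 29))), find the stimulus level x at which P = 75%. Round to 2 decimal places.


At P = 0.75: 0.75 = 1/(1 + e^(-k*(x-x0)))
Solving: e^(-k*(x-x0)) = 1/3
x = x0 + ln(3)/k
ln(3) = 1.0986
x = 29 + 1.0986/2.5
= 29 + 0.4394
= 29.44


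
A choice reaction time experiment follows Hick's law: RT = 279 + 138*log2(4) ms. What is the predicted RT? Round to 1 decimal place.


RT = 279 + 138 * log2(4)
log2(4) = 2.0
RT = 279 + 138 * 2.0
= 279 + 276.0
= 555.0 ms


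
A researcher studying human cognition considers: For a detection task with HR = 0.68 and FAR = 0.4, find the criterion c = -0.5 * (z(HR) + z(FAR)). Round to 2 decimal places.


c = -0.5 * (z(HR) + z(FAR))
z(0.68) = 0.4677
z(0.4) = -0.2533
c = -0.5 * (0.4677 + -0.2533)
= -0.5 * 0.2144
= -0.11


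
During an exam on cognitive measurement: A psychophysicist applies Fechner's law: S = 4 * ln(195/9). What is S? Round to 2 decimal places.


S = 4 * ln(195/9)
I/I0 = 21.666667
ln(21.666667) = 3.0758
S = 4 * 3.0758
= 12.30


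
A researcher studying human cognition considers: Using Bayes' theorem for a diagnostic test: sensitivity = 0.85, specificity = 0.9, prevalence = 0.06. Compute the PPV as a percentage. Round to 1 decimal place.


PPV = (sens * prev) / (sens * prev + (1-spec) * (1-prev))
Numerator = 0.85 * 0.06 = 0.051
P(positive and no disease) = (1 - spec) * (1 - prev) = (1 - 0.9) * (1 - 0.06) = 0.094
Denominator = 0.051 + 0.094 = 0.145
PPV = 0.051 / 0.145 = 0.351724
As percentage = 35.2


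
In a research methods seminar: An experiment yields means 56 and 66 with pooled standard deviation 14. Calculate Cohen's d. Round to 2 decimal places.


Cohen's d = (M1 - M2) / S_pooled
= (56 - 66) / 14
= -10 / 14
= -0.71


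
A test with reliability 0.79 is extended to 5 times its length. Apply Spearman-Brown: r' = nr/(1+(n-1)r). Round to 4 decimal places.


r_new = n*r / (1 + (n-1)*r)
Numerator = 5 * 0.79 = 3.95
Denominator = 1 + 4 * 0.79 = 4.16
r_new = 3.95 / 4.16
= 0.9495


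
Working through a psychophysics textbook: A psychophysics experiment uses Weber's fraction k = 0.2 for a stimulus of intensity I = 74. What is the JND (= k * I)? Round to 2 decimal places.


JND = k * I
JND = 0.2 * 74
= 14.80


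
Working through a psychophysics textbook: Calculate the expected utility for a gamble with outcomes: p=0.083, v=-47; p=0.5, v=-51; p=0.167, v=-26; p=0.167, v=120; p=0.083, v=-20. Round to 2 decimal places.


EU = sum(p_i * v_i)
0.083 * -47 = -3.901
0.5 * -51 = -25.5
0.167 * -26 = -4.342
0.167 * 120 = 20.04
0.083 * -20 = -1.66
EU = -3.901 + -25.5 + -4.342 + 20.04 + -1.66
= -15.36


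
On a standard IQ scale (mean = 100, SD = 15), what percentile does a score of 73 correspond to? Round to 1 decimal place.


z = (IQ - mean) / SD
z = (73 - 100) / 15 = -1.8
Percentile = Phi(-1.8) * 100
Phi(-1.8) = 0.03593
= 3.6


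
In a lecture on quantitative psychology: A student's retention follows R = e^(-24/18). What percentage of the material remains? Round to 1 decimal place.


R = e^(-t/S)
-t/S = -24/18 = -1.333333
R = e^(-1.333333) = 0.263597
Percentage = 0.263597 * 100
= 26.4


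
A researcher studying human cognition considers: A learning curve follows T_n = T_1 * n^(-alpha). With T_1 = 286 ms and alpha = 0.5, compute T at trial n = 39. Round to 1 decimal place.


T_n = 286 * 39^(-0.5)
39^(-0.5) = 0.160128
T_n = 286 * 0.160128
= 45.8 ms


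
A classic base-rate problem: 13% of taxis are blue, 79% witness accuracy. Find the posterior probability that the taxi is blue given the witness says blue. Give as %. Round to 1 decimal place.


P(blue | says blue) = P(says blue | blue)*P(blue) / [P(says blue | blue)*P(blue) + P(says blue | not blue)*P(not blue)]
Numerator = 0.79 * 0.13 = 0.1027
False identification = 0.21 * 0.87 = 0.1827
P = 0.1027 / (0.1027 + 0.1827)
= 0.1027 / 0.2854
As percentage = 36.0


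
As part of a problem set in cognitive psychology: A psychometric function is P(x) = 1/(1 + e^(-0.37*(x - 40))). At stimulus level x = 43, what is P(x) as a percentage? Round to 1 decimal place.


P(x) = 1/(1 + e^(-0.37*(43 - 40)))
Exponent = -0.37 * 3 = -1.11
e^(-1.11) = 0.329559
P = 1/(1 + 0.329559) = 0.752129
Percentage = 75.2


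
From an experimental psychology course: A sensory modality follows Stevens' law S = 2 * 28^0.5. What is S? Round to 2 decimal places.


S = 2 * 28^0.5
28^0.5 = 5.2915
S = 2 * 5.2915
= 10.58


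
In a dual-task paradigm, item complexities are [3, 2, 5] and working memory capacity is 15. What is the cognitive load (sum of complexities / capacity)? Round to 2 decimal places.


Total complexity = 3 + 2 + 5 = 10
Load = total / capacity = 10 / 15
= 0.67


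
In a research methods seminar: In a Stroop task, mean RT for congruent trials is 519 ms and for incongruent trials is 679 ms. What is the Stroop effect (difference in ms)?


Stroop effect = RT(incongruent) - RT(congruent)
= 679 - 519
= 160 ms


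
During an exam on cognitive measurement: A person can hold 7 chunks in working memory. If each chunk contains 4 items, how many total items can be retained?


Total items = chunks * items_per_chunk
= 7 * 4
= 28


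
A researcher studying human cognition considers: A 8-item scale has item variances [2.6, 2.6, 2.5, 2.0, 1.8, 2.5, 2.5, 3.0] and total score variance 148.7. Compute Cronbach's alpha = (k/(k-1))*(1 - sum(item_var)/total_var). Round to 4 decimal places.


alpha = (k/(k-1)) * (1 - sum(s_i^2)/s_total^2)
sum(item variances) = 19.5
k/(k-1) = 8/7 = 1.142857
1 - 19.5/148.7 = 1 - 0.131137 = 0.868863
alpha = 1.142857 * 0.868863
= 0.9930


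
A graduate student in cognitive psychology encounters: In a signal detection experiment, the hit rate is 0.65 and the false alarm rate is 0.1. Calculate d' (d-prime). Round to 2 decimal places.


d' = z(HR) - z(FAR)
z(0.65) = 0.3853
z(0.1) = -1.2816
d' = 0.3853 - -1.2816
= 1.67


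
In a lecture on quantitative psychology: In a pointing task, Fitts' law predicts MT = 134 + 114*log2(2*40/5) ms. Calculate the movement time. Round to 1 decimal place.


MT = 134 + 114 * log2(2*40/5)
2D/W = 16.0
log2(16.0) = 4.0
MT = 134 + 114 * 4.0
= 590.0 ms


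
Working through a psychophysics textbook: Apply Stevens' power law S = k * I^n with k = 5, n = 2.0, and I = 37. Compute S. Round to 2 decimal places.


S = 5 * 37^2.0
37^2.0 = 1369.0
S = 5 * 1369.0
= 6845.00


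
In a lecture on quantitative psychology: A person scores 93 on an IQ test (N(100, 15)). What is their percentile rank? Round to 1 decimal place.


z = (IQ - mean) / SD
z = (93 - 100) / 15 = -0.4667
Percentile = Phi(-0.4667) * 100
Phi(-0.4667) = 0.320357
= 32.0


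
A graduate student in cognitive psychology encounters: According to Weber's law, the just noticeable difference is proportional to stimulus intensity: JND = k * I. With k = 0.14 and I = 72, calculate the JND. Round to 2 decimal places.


JND = k * I
JND = 0.14 * 72
= 10.08


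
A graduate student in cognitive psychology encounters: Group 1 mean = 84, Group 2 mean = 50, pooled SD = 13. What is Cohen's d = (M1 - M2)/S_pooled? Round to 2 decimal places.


Cohen's d = (M1 - M2) / S_pooled
= (84 - 50) / 13
= 34 / 13
= 2.62


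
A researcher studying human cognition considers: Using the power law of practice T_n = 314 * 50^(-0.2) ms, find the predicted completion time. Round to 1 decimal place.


T_n = 314 * 50^(-0.2)
50^(-0.2) = 0.457305
T_n = 314 * 0.457305
= 143.6 ms


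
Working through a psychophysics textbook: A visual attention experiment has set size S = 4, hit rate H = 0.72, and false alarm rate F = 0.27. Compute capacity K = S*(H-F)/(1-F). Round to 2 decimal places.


K = S * (H - F) / (1 - F)
H - F = 0.45
1 - F = 0.73
K = 4 * 0.45 / 0.73
= 2.47


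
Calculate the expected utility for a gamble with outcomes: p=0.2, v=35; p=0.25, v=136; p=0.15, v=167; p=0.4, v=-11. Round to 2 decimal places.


EU = sum(p_i * v_i)
0.2 * 35 = 7.0
0.25 * 136 = 34.0
0.15 * 167 = 25.05
0.4 * -11 = -4.4
EU = 7.0 + 34.0 + 25.05 + -4.4
= 61.65


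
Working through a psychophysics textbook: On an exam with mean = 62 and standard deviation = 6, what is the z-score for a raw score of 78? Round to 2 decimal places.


z = (X - mu) / sigma
= (78 - 62) / 6
= 16 / 6
= 2.67


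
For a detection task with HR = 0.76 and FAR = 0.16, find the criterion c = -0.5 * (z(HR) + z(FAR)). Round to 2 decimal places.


c = -0.5 * (z(HR) + z(FAR))
z(0.76) = 0.7063
z(0.16) = -0.9945
c = -0.5 * (0.7063 + -0.9945)
= -0.5 * -0.2882
= 0.14


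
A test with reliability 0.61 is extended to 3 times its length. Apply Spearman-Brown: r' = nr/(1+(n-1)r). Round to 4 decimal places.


r_new = n*r / (1 + (n-1)*r)
Numerator = 3 * 0.61 = 1.83
Denominator = 1 + 2 * 0.61 = 2.22
r_new = 1.83 / 2.22
= 0.8243


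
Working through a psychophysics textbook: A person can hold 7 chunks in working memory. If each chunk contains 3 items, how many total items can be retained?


Total items = chunks * items_per_chunk
= 7 * 3
= 21


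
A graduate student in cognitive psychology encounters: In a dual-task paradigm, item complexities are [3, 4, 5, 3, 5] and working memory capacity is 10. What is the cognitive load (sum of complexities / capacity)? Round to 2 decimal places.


Total complexity = 3 + 4 + 5 + 3 + 5 = 20
Load = total / capacity = 20 / 10
= 2.00


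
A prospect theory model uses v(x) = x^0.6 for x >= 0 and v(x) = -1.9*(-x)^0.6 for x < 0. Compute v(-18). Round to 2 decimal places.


Since x = -18 < 0, use v(x) = -lambda*(-x)^alpha
(-x) = 18
18^0.6 = 5.6645
v(-18) = -1.9 * 5.6645
= -10.76


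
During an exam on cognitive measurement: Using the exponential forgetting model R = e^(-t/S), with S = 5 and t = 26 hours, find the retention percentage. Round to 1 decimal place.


R = e^(-t/S)
-t/S = -26/5 = -5.2
R = e^(-5.2) = 0.005517
Percentage = 0.005517 * 100
= 0.6


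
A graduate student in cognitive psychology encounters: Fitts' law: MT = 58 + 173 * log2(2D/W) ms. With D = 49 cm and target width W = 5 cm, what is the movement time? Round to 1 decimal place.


MT = 58 + 173 * log2(2*49/5)
2D/W = 19.6
log2(19.6) = 4.2928
MT = 58 + 173 * 4.2928
= 800.7 ms


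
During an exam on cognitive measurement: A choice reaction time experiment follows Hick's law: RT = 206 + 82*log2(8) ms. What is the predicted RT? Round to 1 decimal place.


RT = 206 + 82 * log2(8)
log2(8) = 3.0
RT = 206 + 82 * 3.0
= 206 + 246.0
= 452.0 ms


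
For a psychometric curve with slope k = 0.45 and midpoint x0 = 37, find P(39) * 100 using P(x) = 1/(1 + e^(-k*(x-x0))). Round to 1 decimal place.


P(x) = 1/(1 + e^(-0.45*(39 - 37)))
Exponent = -0.45 * 2 = -0.9
e^(-0.9) = 0.40657
P = 1/(1 + 0.40657) = 0.710949
Percentage = 71.1


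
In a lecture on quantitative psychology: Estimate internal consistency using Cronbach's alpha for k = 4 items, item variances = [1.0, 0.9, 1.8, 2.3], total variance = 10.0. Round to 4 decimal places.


alpha = (k/(k-1)) * (1 - sum(s_i^2)/s_total^2)
sum(item variances) = 6.0
k/(k-1) = 4/3 = 1.333333
1 - 6.0/10.0 = 1 - 0.6 = 0.4
alpha = 1.333333 * 0.4
= 0.5333


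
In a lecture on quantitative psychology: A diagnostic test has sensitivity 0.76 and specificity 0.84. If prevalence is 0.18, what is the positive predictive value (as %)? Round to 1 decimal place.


PPV = (sens * prev) / (sens * prev + (1-spec) * (1-prev))
Numerator = 0.76 * 0.18 = 0.1368
P(positive and no disease) = (1 - spec) * (1 - prev) = (1 - 0.84) * (1 - 0.18) = 0.1312
Denominator = 0.1368 + 0.1312 = 0.268
PPV = 0.1368 / 0.268 = 0.510448
As percentage = 51.0


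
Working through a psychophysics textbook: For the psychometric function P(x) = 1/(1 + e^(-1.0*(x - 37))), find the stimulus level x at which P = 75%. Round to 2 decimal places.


At P = 0.75: 0.75 = 1/(1 + e^(-k*(x-x0)))
Solving: e^(-k*(x-x0)) = 1/3
x = x0 + ln(3)/k
ln(3) = 1.0986
x = 37 + 1.0986/1.0
= 37 + 1.0986
= 38.10


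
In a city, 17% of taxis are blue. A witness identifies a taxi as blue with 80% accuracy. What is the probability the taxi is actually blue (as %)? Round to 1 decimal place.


P(blue | says blue) = P(says blue | blue)*P(blue) / [P(says blue | blue)*P(blue) + P(says blue | not blue)*P(not blue)]
Numerator = 0.8 * 0.17 = 0.136
False identification = 0.2 * 0.83 = 0.166
P = 0.136 / (0.136 + 0.166)
= 0.136 / 0.302
As percentage = 45.0


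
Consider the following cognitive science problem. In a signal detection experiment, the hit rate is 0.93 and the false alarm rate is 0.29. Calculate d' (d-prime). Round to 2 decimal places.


d' = z(HR) - z(FAR)
z(0.93) = 1.4758
z(0.29) = -0.5534
d' = 1.4758 - -0.5534
= 2.03


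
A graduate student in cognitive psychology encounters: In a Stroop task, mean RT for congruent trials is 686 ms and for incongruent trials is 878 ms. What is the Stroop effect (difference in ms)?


Stroop effect = RT(incongruent) - RT(congruent)
= 878 - 686
= 192 ms


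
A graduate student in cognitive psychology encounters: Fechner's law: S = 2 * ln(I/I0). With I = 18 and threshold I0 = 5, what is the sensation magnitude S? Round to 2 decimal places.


S = 2 * ln(18/5)
I/I0 = 3.6
ln(3.6) = 1.2809
S = 2 * 1.2809
= 2.56


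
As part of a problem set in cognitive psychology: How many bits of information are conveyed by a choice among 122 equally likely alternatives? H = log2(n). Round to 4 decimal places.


H = log2(n)
H = log2(122)
= 6.9307


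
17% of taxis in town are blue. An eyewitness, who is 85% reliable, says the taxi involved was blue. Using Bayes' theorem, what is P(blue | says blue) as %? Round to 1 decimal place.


P(blue | says blue) = P(says blue | blue)*P(blue) / [P(says blue | blue)*P(blue) + P(says blue | not blue)*P(not blue)]
Numerator = 0.85 * 0.17 = 0.1445
False identification = 0.15 * 0.83 = 0.1245
P = 0.1445 / (0.1445 + 0.1245)
= 0.1445 / 0.269
As percentage = 53.7


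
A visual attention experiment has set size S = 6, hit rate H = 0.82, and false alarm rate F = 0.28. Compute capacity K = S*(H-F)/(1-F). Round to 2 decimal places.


K = S * (H - F) / (1 - F)
H - F = 0.54
1 - F = 0.72
K = 6 * 0.54 / 0.72
= 4.50


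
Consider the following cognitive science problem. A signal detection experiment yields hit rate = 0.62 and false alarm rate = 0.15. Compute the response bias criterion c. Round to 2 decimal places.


c = -0.5 * (z(HR) + z(FAR))
z(0.62) = 0.3055
z(0.15) = -1.0364
c = -0.5 * (0.3055 + -1.0364)
= -0.5 * -0.7309
= 0.37


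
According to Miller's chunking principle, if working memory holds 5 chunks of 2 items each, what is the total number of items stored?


Total items = chunks * items_per_chunk
= 5 * 2
= 10


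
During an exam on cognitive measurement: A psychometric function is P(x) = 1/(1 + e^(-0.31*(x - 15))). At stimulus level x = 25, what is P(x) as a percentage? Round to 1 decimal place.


P(x) = 1/(1 + e^(-0.31*(25 - 15)))
Exponent = -0.31 * 10 = -3.1
e^(-3.1) = 0.045049
P = 1/(1 + 0.045049) = 0.956893
Percentage = 95.7


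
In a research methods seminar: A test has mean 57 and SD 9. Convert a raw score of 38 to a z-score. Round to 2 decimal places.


z = (X - mu) / sigma
= (38 - 57) / 9
= -19 / 9
= -2.11


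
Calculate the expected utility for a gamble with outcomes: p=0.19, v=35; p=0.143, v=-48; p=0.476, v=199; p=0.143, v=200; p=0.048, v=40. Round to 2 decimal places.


EU = sum(p_i * v_i)
0.19 * 35 = 6.65
0.143 * -48 = -6.864
0.476 * 199 = 94.724
0.143 * 200 = 28.6
0.048 * 40 = 1.92
EU = 6.65 + -6.864 + 94.724 + 28.6 + 1.92
= 125.03


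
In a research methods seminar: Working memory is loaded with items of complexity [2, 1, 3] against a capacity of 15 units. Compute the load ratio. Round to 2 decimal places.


Total complexity = 2 + 1 + 3 = 6
Load = total / capacity = 6 / 15
= 0.40


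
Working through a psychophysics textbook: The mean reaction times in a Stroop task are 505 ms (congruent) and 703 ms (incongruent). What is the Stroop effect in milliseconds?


Stroop effect = RT(incongruent) - RT(congruent)
= 703 - 505
= 198 ms


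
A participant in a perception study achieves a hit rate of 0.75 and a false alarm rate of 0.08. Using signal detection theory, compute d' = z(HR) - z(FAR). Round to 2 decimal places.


d' = z(HR) - z(FAR)
z(0.75) = 0.6745
z(0.08) = -1.4051
d' = 0.6745 - -1.4051
= 2.08


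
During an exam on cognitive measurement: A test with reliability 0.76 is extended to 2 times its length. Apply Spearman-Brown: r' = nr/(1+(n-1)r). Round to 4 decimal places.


r_new = n*r / (1 + (n-1)*r)
Numerator = 2 * 0.76 = 1.52
Denominator = 1 + 1 * 0.76 = 1.76
r_new = 1.52 / 1.76
= 0.8636


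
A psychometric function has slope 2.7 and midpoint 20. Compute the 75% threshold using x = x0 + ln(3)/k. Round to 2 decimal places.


At P = 0.75: 0.75 = 1/(1 + e^(-k*(x-x0)))
Solving: e^(-k*(x-x0)) = 1/3
x = x0 + ln(3)/k
ln(3) = 1.0986
x = 20 + 1.0986/2.7
= 20 + 0.4069
= 20.41


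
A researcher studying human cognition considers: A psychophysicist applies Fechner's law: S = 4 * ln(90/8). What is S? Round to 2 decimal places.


S = 4 * ln(90/8)
I/I0 = 11.25
ln(11.25) = 2.4204
S = 4 * 2.4204
= 9.68


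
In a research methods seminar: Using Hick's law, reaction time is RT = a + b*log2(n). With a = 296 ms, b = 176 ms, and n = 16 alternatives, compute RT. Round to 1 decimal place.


RT = 296 + 176 * log2(16)
log2(16) = 4.0
RT = 296 + 176 * 4.0
= 296 + 704.0
= 1000.0 ms


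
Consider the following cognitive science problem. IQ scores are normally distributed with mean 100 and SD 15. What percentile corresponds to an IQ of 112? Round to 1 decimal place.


z = (IQ - mean) / SD
z = (112 - 100) / 15 = 0.8
Percentile = Phi(0.8) * 100
Phi(0.8) = 0.788145
= 78.8


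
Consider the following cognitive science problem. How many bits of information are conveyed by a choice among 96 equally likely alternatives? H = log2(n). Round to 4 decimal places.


H = log2(n)
H = log2(96)
= 6.5850


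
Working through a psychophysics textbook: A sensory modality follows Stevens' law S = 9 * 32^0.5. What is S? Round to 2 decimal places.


S = 9 * 32^0.5
32^0.5 = 5.6569
S = 9 * 5.6569
= 50.91


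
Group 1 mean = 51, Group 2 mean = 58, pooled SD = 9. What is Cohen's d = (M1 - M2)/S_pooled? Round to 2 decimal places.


Cohen's d = (M1 - M2) / S_pooled
= (51 - 58) / 9
= -7 / 9
= -0.78


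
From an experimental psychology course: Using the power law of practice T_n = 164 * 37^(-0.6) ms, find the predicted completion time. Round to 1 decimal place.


T_n = 164 * 37^(-0.6)
37^(-0.6) = 0.114572
T_n = 164 * 0.114572
= 18.8 ms


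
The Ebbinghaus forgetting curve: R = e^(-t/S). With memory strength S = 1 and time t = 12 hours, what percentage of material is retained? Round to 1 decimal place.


R = e^(-t/S)
-t/S = -12/1 = -12.0
R = e^(-12.0) = 6e-06
Percentage = 6e-06 * 100
= 0.0


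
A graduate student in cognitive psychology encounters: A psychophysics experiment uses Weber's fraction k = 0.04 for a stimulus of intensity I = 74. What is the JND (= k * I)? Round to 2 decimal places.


JND = k * I
JND = 0.04 * 74
= 2.96


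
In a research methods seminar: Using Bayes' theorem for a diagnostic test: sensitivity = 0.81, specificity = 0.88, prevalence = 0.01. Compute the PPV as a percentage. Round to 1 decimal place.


PPV = (sens * prev) / (sens * prev + (1-spec) * (1-prev))
Numerator = 0.81 * 0.01 = 0.0081
P(positive and no disease) = (1 - spec) * (1 - prev) = (1 - 0.88) * (1 - 0.01) = 0.1188
Denominator = 0.0081 + 0.1188 = 0.1269
PPV = 0.0081 / 0.1269 = 0.06383
As percentage = 6.4


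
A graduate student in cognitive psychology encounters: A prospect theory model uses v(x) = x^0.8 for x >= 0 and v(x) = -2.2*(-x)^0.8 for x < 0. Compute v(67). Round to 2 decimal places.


Since x = 67 >= 0, use v(x) = x^0.8
67^0.8 = 28.8975
v(67) = 28.90


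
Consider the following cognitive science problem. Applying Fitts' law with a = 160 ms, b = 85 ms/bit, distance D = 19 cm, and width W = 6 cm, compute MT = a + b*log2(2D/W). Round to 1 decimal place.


MT = 160 + 85 * log2(2*19/6)
2D/W = 6.333333
log2(6.333333) = 2.663
MT = 160 + 85 * 2.663
= 386.4 ms


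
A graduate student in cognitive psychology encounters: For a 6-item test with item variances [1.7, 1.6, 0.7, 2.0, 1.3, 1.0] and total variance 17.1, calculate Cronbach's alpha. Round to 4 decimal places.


alpha = (k/(k-1)) * (1 - sum(s_i^2)/s_total^2)
sum(item variances) = 8.3
k/(k-1) = 6/5 = 1.2
1 - 8.3/17.1 = 1 - 0.48538 = 0.51462
alpha = 1.2 * 0.51462
= 0.6175


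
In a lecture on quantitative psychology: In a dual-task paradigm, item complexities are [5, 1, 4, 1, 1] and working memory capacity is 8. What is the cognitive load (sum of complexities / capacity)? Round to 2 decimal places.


Total complexity = 5 + 1 + 4 + 1 + 1 = 12
Load = total / capacity = 12 / 8
= 1.50


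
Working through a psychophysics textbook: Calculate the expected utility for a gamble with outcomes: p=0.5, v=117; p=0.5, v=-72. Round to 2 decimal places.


EU = sum(p_i * v_i)
0.5 * 117 = 58.5
0.5 * -72 = -36.0
EU = 58.5 + -36.0
= 22.50


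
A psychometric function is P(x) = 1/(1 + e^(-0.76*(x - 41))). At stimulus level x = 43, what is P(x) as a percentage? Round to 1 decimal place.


P(x) = 1/(1 + e^(-0.76*(43 - 41)))
Exponent = -0.76 * 2 = -1.52
e^(-1.52) = 0.218712
P = 1/(1 + 0.218712) = 0.820538
Percentage = 82.1


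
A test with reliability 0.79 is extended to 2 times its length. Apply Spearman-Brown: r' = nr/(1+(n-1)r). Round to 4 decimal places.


r_new = n*r / (1 + (n-1)*r)
Numerator = 2 * 0.79 = 1.58
Denominator = 1 + 1 * 0.79 = 1.79
r_new = 1.58 / 1.79
= 0.8827


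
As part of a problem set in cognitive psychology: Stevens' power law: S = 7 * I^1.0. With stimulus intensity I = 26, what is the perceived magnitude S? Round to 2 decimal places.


S = 7 * 26^1.0
26^1.0 = 26.0
S = 7 * 26.0
= 182.00


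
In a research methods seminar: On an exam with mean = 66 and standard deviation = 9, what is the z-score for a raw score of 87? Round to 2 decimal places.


z = (X - mu) / sigma
= (87 - 66) / 9
= 21 / 9
= 2.33


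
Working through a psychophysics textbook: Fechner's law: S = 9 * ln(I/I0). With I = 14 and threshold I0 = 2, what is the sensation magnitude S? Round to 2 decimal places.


S = 9 * ln(14/2)
I/I0 = 7.0
ln(7.0) = 1.9459
S = 9 * 1.9459
= 17.51


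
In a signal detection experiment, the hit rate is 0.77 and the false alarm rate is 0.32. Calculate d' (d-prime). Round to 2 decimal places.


d' = z(HR) - z(FAR)
z(0.77) = 0.7388
z(0.32) = -0.4677
d' = 0.7388 - -0.4677
= 1.21


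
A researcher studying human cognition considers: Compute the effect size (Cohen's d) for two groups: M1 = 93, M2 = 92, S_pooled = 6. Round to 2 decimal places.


Cohen's d = (M1 - M2) / S_pooled
= (93 - 92) / 6
= 1 / 6
= 0.17


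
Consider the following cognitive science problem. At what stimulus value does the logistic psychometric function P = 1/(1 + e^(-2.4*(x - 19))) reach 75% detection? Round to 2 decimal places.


At P = 0.75: 0.75 = 1/(1 + e^(-k*(x-x0)))
Solving: e^(-k*(x-x0)) = 1/3
x = x0 + ln(3)/k
ln(3) = 1.0986
x = 19 + 1.0986/2.4
= 19 + 0.4578
= 19.46


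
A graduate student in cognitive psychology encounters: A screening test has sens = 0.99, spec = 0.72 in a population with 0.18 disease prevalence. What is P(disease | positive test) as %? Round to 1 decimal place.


PPV = (sens * prev) / (sens * prev + (1-spec) * (1-prev))
Numerator = 0.99 * 0.18 = 0.1782
P(positive and no disease) = (1 - spec) * (1 - prev) = (1 - 0.72) * (1 - 0.18) = 0.2296
Denominator = 0.1782 + 0.2296 = 0.4078
PPV = 0.1782 / 0.4078 = 0.436979
As percentage = 43.7


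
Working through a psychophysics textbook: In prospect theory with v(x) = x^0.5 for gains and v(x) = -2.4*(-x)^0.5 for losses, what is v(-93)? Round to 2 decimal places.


Since x = -93 < 0, use v(x) = -lambda*(-x)^alpha
(-x) = 93
93^0.5 = 9.6437
v(-93) = -2.4 * 9.6437
= -23.14


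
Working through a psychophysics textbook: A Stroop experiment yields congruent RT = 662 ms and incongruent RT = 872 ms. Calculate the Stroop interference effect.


Stroop effect = RT(incongruent) - RT(congruent)
= 872 - 662
= 210 ms


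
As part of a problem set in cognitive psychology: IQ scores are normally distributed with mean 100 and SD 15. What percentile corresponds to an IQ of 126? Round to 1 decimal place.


z = (IQ - mean) / SD
z = (126 - 100) / 15 = 1.7333
Percentile = Phi(1.7333) * 100
Phi(1.7333) = 0.958479
= 95.8


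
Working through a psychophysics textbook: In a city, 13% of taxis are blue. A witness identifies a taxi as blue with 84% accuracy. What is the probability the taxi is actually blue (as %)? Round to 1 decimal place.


P(blue | says blue) = P(says blue | blue)*P(blue) / [P(says blue | blue)*P(blue) + P(says blue | not blue)*P(not blue)]
Numerator = 0.84 * 0.13 = 0.1092
False identification = 0.16 * 0.87 = 0.1392
P = 0.1092 / (0.1092 + 0.1392)
= 0.1092 / 0.2484
As percentage = 44.0


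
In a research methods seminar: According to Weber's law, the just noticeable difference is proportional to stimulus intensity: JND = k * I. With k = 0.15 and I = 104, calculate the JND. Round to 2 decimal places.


JND = k * I
JND = 0.15 * 104
= 15.60


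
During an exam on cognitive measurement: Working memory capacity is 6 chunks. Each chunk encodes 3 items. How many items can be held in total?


Total items = chunks * items_per_chunk
= 6 * 3
= 18


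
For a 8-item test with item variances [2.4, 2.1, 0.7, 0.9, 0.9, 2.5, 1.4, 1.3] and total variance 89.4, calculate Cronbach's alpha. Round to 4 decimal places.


alpha = (k/(k-1)) * (1 - sum(s_i^2)/s_total^2)
sum(item variances) = 12.2
k/(k-1) = 8/7 = 1.142857
1 - 12.2/89.4 = 1 - 0.136465 = 0.863535
alpha = 1.142857 * 0.863535
= 0.9869


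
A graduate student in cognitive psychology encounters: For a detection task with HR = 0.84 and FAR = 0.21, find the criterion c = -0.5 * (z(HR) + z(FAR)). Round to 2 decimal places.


c = -0.5 * (z(HR) + z(FAR))
z(0.84) = 0.9945
z(0.21) = -0.8064
c = -0.5 * (0.9945 + -0.8064)
= -0.5 * 0.1881
= -0.09


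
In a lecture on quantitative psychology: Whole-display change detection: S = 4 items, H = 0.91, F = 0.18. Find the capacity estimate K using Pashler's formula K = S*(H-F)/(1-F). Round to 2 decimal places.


K = S * (H - F) / (1 - F)
H - F = 0.73
1 - F = 0.82
K = 4 * 0.73 / 0.82
= 3.56


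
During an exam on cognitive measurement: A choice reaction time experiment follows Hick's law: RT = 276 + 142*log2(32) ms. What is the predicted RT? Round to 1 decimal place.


RT = 276 + 142 * log2(32)
log2(32) = 5.0
RT = 276 + 142 * 5.0
= 276 + 710.0
= 986.0 ms


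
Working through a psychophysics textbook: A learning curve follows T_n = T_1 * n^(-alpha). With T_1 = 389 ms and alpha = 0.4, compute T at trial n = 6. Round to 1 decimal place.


T_n = 389 * 6^(-0.4)
6^(-0.4) = 0.488359
T_n = 389 * 0.488359
= 190.0 ms


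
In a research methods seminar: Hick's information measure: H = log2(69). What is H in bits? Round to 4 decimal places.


H = log2(n)
H = log2(69)
= 6.1085


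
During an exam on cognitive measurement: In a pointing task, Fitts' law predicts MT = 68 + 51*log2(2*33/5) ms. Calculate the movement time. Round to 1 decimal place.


MT = 68 + 51 * log2(2*33/5)
2D/W = 13.2
log2(13.2) = 3.7225
MT = 68 + 51 * 3.7225
= 257.8 ms


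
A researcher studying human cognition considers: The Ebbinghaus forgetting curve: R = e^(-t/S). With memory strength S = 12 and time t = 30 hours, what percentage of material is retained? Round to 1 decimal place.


R = e^(-t/S)
-t/S = -30/12 = -2.5
R = e^(-2.5) = 0.082085
Percentage = 0.082085 * 100
= 8.2


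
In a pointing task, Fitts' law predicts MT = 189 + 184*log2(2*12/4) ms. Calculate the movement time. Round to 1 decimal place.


MT = 189 + 184 * log2(2*12/4)
2D/W = 6.0
log2(6.0) = 2.585
MT = 189 + 184 * 2.585
= 664.6 ms


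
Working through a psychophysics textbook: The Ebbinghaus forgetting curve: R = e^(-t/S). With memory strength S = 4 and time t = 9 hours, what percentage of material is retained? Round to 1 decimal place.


R = e^(-t/S)
-t/S = -9/4 = -2.25
R = e^(-2.25) = 0.105399
Percentage = 0.105399 * 100
= 10.5


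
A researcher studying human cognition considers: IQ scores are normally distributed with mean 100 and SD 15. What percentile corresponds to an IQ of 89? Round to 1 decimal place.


z = (IQ - mean) / SD
z = (89 - 100) / 15 = -0.7333
Percentile = Phi(-0.7333) * 100
Phi(-0.7333) = 0.231688
= 23.2


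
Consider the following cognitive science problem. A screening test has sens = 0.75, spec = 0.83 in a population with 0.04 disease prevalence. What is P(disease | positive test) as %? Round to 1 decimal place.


PPV = (sens * prev) / (sens * prev + (1-spec) * (1-prev))
Numerator = 0.75 * 0.04 = 0.03
P(positive and no disease) = (1 - spec) * (1 - prev) = (1 - 0.83) * (1 - 0.04) = 0.1632
Denominator = 0.03 + 0.1632 = 0.1932
PPV = 0.03 / 0.1932 = 0.15528
As percentage = 15.5


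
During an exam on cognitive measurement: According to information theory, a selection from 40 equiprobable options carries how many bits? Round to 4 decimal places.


H = log2(n)
H = log2(40)
= 5.3219


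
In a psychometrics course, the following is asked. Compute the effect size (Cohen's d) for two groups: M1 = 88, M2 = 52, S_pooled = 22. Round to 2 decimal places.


Cohen's d = (M1 - M2) / S_pooled
= (88 - 52) / 22
= 36 / 22
= 1.64


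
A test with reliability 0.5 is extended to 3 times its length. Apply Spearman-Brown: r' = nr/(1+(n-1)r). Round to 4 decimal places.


r_new = n*r / (1 + (n-1)*r)
Numerator = 3 * 0.5 = 1.5
Denominator = 1 + 2 * 0.5 = 2.0
r_new = 1.5 / 2.0
= 0.7500


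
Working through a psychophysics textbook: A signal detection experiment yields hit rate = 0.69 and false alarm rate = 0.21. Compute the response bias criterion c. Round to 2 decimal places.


c = -0.5 * (z(HR) + z(FAR))
z(0.69) = 0.4959
z(0.21) = -0.8064
c = -0.5 * (0.4959 + -0.8064)
= -0.5 * -0.3105
= 0.16


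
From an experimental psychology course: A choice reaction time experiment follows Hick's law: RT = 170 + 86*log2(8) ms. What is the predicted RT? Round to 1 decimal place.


RT = 170 + 86 * log2(8)
log2(8) = 3.0
RT = 170 + 86 * 3.0
= 170 + 258.0
= 428.0 ms


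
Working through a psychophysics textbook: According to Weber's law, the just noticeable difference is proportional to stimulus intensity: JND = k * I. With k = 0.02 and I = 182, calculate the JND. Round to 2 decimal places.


JND = k * I
JND = 0.02 * 182
= 3.64


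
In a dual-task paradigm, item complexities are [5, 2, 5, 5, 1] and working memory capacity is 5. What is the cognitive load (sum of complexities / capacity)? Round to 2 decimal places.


Total complexity = 5 + 2 + 5 + 5 + 1 = 18
Load = total / capacity = 18 / 5
= 3.60


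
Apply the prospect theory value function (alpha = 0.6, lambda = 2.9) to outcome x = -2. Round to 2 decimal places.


Since x = -2 < 0, use v(x) = -lambda*(-x)^alpha
(-x) = 2
2^0.6 = 1.5157
v(-2) = -2.9 * 1.5157
= -4.40


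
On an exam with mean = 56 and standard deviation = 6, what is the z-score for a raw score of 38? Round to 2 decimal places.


z = (X - mu) / sigma
= (38 - 56) / 6
= -18 / 6
= -3.00


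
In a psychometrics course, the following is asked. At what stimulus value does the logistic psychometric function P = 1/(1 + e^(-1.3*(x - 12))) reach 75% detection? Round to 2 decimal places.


At P = 0.75: 0.75 = 1/(1 + e^(-k*(x-x0)))
Solving: e^(-k*(x-x0)) = 1/3
x = x0 + ln(3)/k
ln(3) = 1.0986
x = 12 + 1.0986/1.3
= 12 + 0.8451
= 12.85


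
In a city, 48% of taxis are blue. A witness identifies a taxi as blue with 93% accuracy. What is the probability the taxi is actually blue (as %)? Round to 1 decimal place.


P(blue | says blue) = P(says blue | blue)*P(blue) / [P(says blue | blue)*P(blue) + P(says blue | not blue)*P(not blue)]
Numerator = 0.93 * 0.48 = 0.4464
False identification = 0.07 * 0.52 = 0.0364
P = 0.4464 / (0.4464 + 0.0364)
= 0.4464 / 0.4828
As percentage = 92.5


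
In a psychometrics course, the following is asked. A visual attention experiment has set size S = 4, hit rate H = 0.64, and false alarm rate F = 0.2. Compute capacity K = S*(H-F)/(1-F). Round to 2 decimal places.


K = S * (H - F) / (1 - F)
H - F = 0.44
1 - F = 0.8
K = 4 * 0.44 / 0.8
= 2.20


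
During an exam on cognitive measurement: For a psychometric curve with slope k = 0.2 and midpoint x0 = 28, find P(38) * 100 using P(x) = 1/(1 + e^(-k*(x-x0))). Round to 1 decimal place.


P(x) = 1/(1 + e^(-0.2*(38 - 28)))
Exponent = -0.2 * 10 = -2.0
e^(-2.0) = 0.135335
P = 1/(1 + 0.135335) = 0.880797
Percentage = 88.1


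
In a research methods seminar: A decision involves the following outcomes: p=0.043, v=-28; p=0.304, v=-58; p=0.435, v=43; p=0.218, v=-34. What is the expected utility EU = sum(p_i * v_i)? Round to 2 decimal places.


EU = sum(p_i * v_i)
0.043 * -28 = -1.204
0.304 * -58 = -17.632
0.435 * 43 = 18.705
0.218 * -34 = -7.412
EU = -1.204 + -17.632 + 18.705 + -7.412
= -7.54


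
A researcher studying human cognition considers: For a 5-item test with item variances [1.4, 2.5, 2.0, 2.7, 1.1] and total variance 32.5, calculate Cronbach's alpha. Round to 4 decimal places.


alpha = (k/(k-1)) * (1 - sum(s_i^2)/s_total^2)
sum(item variances) = 9.7
k/(k-1) = 5/4 = 1.25
1 - 9.7/32.5 = 1 - 0.298462 = 0.701538
alpha = 1.25 * 0.701538
= 0.8769


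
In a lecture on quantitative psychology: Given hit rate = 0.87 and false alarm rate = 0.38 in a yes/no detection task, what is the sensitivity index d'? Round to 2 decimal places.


d' = z(HR) - z(FAR)
z(0.87) = 1.1264
z(0.38) = -0.3055
d' = 1.1264 - -0.3055
= 1.43


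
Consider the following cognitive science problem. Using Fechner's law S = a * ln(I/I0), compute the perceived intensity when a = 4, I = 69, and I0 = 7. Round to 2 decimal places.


S = 4 * ln(69/7)
I/I0 = 9.857143
ln(9.857143) = 2.2882
S = 4 * 2.2882
= 9.15
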